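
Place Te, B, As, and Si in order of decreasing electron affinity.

Te > Si > As > B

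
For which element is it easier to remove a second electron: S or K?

S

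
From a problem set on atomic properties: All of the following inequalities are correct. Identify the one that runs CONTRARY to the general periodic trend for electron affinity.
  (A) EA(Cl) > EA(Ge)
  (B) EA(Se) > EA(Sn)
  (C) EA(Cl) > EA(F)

The general trend: electron affinity increases across a period and decreases down a group.
(A) Cl (period 3, group 17) vs Ge (period 4, group 14): the stated order agrees with the simple trend.
(B) Se (period 4, group 16) vs Sn (period 5, group 14): the stated order agrees with the simple trend.
(C) Cl (period 3, group 17) vs F (period 2, group 17): the stated order contradicts the simple trend.
The exception is (C): F's small 2p subshell makes the incoming electron feel strong e⁻–e⁻ repulsion, so Cl actually releases more energy on gaining an electron.

(C)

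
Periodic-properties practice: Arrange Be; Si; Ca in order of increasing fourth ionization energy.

Si, Ca, Be

After 3 electrons have been removed, what remains? Be³⁺ is already 1 electron into the core; Si³⁺ still has 1 valence electron; Ca³⁺ is already 1 electron into the core.
Pulling an electron out of a noble-gas core costs far more than removing a remaining valence electron, so Ca and Be sit at the high end of IE_4.
Approximate IE_4 values (kJ/mol): Be 21007, Si 4356, Ca 6491.
So the fourth ionization energies run Si < Ca < Be.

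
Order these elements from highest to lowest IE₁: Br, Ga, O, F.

F > O > Br > Ga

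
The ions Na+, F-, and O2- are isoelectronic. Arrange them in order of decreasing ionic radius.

O2-, F-, Na+

All of these have 10 electrons, so size is governed by nuclear charge alone: the more protons, the stronger the pull on the same electron cloud, and the smaller the ion.
Nuclear charges: Na+ (Z=11), F- (Z=9), O2- (Z=8).
Largest to smallest: O2- > F- > Na+.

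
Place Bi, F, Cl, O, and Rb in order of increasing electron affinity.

Rb < Bi < O < F < Cl

O is in period 2, group 16; F is in period 2, group 17; Cl is in period 3, group 17; Rb is in period 5, group 1; Bi is in period 6, group 15.
EA tends to increase across a period and decrease down a group, though the pattern is less regular than for IE or radius.
Here both period and group differ, so the two effects have to be weighed against each other.
Bi > Rb: period and group pull opposite ways; the across-period shift dominates (91 vs 47 kJ/mol).
O > Bi: both effects reinforce here, so O is clearly the higher of the two.
F > O: both are in period 2; the period trend gives F the larger value.
Cl > F: this pair runs against the simple trend — see the exception note.
Note the exception: Cl has a higher electron affinity than F, contrary to the simple trend — F's small 2p subshell makes the incoming electron feel strong e⁻–e⁻ repulsion, so Cl actually releases more energy on gaining an electron.
Approximate values (kJ/mol): O 141, F 328, Cl 349, Rb 47, Bi 91.
So from lowest to highest: Rb < Bi < O < F < Cl.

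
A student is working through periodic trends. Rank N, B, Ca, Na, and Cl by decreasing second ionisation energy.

Na > N > B > Cl > Ca

IE_2 is the cost of taking one more electron from the +1 cation: N⁺ still has 4 valence electrons; B⁺ still has 2 valence electrons; Ca⁺ still has 1 valence electron; Na⁺ is the bare [Ne] core; Cl⁺ still has 6 valence electrons.
Pulling an electron out of a noble-gas core costs far more than removing a remaining valence electron, so Na sits at the high end of IE_2.
Valence configurations: N⁺ [He]2s²2p², B⁺ [He]2s², Ca⁺ [Ar]4s¹, Cl⁺ [Ne]3s²3p⁴.
Approximate IE_2 values (kJ/mol): N 2856, B 2427, Ca 1145, Na 4562, Cl 2298.
Putting it together, IE_2: Ca < Cl < B < N < Na.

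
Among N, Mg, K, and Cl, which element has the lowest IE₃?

After 2 electrons have been removed, what remains? N²⁺ still has 3 valence electrons; Mg²⁺ is the bare [Ne] core; K²⁺ is already 1 electron into the core; Cl²⁺ still has 5 valence electrons.
Usually core removal costs more than valence removal, but here the competition is close: a tightly held n=2 valence electron can cost more to remove than an n=3 core electron, so the actual values have to decide it.
Valence configurations: N²⁺ [He]2s²2p¹, Cl²⁺ [Ne]3s²3p³.
Tabulated IE_3 (kJ/mol): N 4578, Mg 7733, K 4420, Cl 3822.
So the third ionization energies run Cl < K < N < Mg.

Cl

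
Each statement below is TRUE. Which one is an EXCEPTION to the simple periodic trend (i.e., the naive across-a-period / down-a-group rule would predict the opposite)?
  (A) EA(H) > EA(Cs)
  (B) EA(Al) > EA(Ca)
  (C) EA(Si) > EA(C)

The general trend: electron affinity increases across a period and decreases down a group.
(A) H (period 1, group 1) vs Cs (period 6, group 1): the stated order agrees with the simple trend.
(B) Al (period 3, group 13) vs Ca (period 4, group 2): the stated order agrees with the simple trend.
(C) Si (period 3, group 14) vs C (period 2, group 14): the stated order contradicts the simple trend.
The exception is (C): Si's larger, more diffuse 3p orbitals accept an added electron slightly more readily than C's compact 2p.

(C)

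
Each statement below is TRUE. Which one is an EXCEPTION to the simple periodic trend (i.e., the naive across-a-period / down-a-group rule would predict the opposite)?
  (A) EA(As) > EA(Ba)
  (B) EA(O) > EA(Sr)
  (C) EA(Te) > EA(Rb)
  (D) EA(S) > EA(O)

The general trend: electron affinity increases across a period and decreases down a group.
(A) As (period 4, group 15) vs Ba (period 6, group 2): the stated order agrees with the simple trend.
(B) O (period 2, group 16) vs Sr (period 5, group 2): the stated order agrees with the simple trend.
(C) Te (period 5, group 16) vs Rb (period 5, group 1): the stated order agrees with the simple trend.
(D) S (period 3, group 16) vs O (period 2, group 16): the stated order contradicts the simple trend.
The exception is (D): the compact 2p subshell of O repels the added electron more than S's larger 3p does.

(D)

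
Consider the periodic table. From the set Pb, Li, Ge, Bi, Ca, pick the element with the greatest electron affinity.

Ge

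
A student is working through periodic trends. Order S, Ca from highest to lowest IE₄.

Ca > S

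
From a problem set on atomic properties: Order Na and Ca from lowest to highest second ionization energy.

Ca < Na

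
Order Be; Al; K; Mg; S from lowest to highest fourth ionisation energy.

IE_4 is the cost of taking one more electron from the +3 cation: Be³⁺ is already 1 electron into the core; Al³⁺ is the bare [Ne] core; K³⁺ is already 2 electrons into the core; Mg³⁺ is already 1 electron into the core; S³⁺ still has 3 valence electrons.
Pulling an electron out of a noble-gas core costs far more than removing a remaining valence electron, so K, Mg, Al and Be sit at the high end of IE_4.
The numbers (kJ/mol): Be 21007, Al 11577, K 5877, Mg 10543, S 4556.
So the fourth ionization energies run S < K < Mg < Al < Be.

S < K < Mg < Al < Be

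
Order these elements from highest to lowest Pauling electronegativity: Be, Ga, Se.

Se, Ga, Be

Atoms toward the upper right of the periodic table pull bonding electrons most strongly.
These span different periods and groups, so the two trends combine.
Ga > Be: the two effects oppose for this pair; the across-period effect wins (1.81 vs 1.57).
Se > Ga: Se lies to the right of Ga in period 4, so the across-period effect alone puts Se higher.
For reference (Pauling): Be 1.57, Ga 1.81, Se 2.55.
So from highest to lowest: Se > Ga > Be.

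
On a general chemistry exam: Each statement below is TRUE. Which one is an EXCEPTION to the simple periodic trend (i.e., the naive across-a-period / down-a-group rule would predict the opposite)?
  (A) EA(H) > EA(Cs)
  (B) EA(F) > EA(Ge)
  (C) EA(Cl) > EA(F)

(C)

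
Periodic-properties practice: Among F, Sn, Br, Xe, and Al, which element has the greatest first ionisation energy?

F

F is in period 2, group 17; Al is in period 3, group 13; Br is in period 4, group 17; Sn is in period 5, group 14; Xe is in period 5, group 18.
IE₁ increases left→right with effective nuclear charge and decreases top→bottom as the valence shell moves farther out.
Neither a single period nor a single group — weigh both effects.
Sn > Al: the two effects oppose for this pair; the across-period effect wins (709 vs 578 kJ/mol).
Br > Sn: both effects reinforce here, so Br is clearly the higher of the two.
Xe > Br: period and group pull opposite ways; the across-period shift dominates (1170 vs 1140 kJ/mol).
F > Xe: period and group pull opposite ways; the down-group shift dominates (1681 vs 1170 kJ/mol).
Approximate values (kJ/mol): F 1681, Al 578, Br 1140, Sn 709, Xe 1170.
The greatest first ionisation energy among these belongs to F.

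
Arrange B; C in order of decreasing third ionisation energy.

The third ionization energy removes an electron from the +2 ion. For each element: B²⁺ still has 1 valence electron; C²⁺ still has 2 valence electrons.
All are still removing valence electrons, so compare the +2 ions as you would atoms: IE_3 generally rises across a period (higher Z_eff) and falls down a group (larger shell), subject to the usual subshell exceptions.
Valence configurations: B²⁺ [He]2s¹, C²⁺ [He]2s².
The numbers (kJ/mol): B 3660, C 4620.
Putting it together, IE_3: B < C.

C > B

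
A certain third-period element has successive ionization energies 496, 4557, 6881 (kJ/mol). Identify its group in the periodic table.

Group 1

Look for the largest jump between consecutive ionization energies: IE2/IE1 ≈ 9.2, far larger than any earlier ratio.
That jump marks the point where a core electron is being removed. So the atom has 1 valence electron.
A main-group element with 1 valence electron is in group 1.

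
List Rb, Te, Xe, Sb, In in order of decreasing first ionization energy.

Xe > Te > Sb > In > Rb

Rb is in period 5, group 1; In is in period 5, group 13; Sb is in period 5, group 15; Te is in period 5, group 16; Xe is in period 5, group 18.
IE₁ increases left→right with effective nuclear charge and decreases top→bottom as the valence shell moves farther out.
All lie in period 5, so first ionization energy increases left to right.
So from highest to lowest: Xe > Te > Sb > In > Rb.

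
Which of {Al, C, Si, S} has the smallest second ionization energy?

The second ionization energy removes an electron from the +1 ion. For each element: Al⁺ still has 2 valence electrons; C⁺ still has 3 valence electrons; Si⁺ still has 3 valence electrons; S⁺ still has 5 valence electrons.
All are still removing valence electrons, so compare the +1 ions as you would atoms: IE_2 generally rises across a period (higher Z_eff) and falls down a group (larger shell), subject to the usual subshell exceptions.
Valence configurations: Al⁺ [Ne]3s², C⁺ [He]2s²2p¹, Si⁺ [Ne]3s²3p¹, S⁺ [Ne]3s²3p³.
Si⁺ loses a lone 3p electron whereas Al⁺ must break into a filled 3s² pair, so IE_2(Al) > IE_2(Si) even though Si has the higher nuclear charge.
The numbers (kJ/mol): Al 1817, C 2353, Si 1577, S 2252.
Overall IE_2 order: Si < Al < S < C.

Si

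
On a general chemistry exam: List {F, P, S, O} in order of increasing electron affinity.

Adding an electron releases more energy for atoms nearer the top right (short of the noble gases).
These span different periods and groups, so the two trends combine.
O > P: both effects reinforce here, so O is clearly the higher of the two.
S > O: this pair runs against the simple trend — see the exception note.
F > S: both effects reinforce here, so F is clearly the higher of the two.
Note the exception: S has a higher electron affinity than O, contrary to the simple trend — the compact 2p subshell of O repels the added electron more than S's larger 3p does.
Tabulated electron affinity (kJ/mol): O 141, F 328, P 72, S 200.
So from lowest to highest: P < O < S < F.

P < O < S < F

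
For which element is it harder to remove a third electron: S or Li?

Li

After 2 electrons have been removed, what remains? S²⁺ still has 4 valence electrons; Li²⁺ is already 1 electron into the core.
Core electrons are held far more tightly than valence electrons, so Li tops the IE_3 order.
The numbers (kJ/mol): S 3357, Li 11815.
Putting it together, IE_3: S < Li.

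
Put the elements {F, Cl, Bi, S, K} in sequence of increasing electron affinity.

Atoms with high Z_eff and room in the valence shell (especially the halogens) have the most exothermic electron affinities.
Here both period and group differ, so the two effects have to be weighed against each other.
Bi > K: period and group pull opposite ways; the across-period shift dominates (91 vs 48 kJ/mol).
S > Bi: both effects reinforce here, so S is clearly the higher of the two.
F > S: relative to S, both the across-period and down-group shifts push F's electron affinity up.
Cl > F: this pair runs against the simple trend — see the exception note.
Note the exception: Cl has a higher electron affinity than F, contrary to the simple trend — F's small 2p subshell makes the incoming electron feel strong e⁻–e⁻ repulsion, so Cl actually releases more energy on gaining an electron.
Tabulated electron affinity (kJ/mol): F 328, S 200, Cl 349, K 48, Bi 91.
So from lowest to highest: K < Bi < S < F < Cl.

K < Bi < S < F < Cl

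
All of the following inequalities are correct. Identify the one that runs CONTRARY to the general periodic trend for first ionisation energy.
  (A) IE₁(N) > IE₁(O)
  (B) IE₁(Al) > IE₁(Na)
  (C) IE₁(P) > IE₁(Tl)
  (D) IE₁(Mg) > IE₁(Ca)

(A)

The general trend: first ionisation energy increases across a period and decreases down a group.
(A) N (period 2, group 15) vs O (period 2, group 16): the stated order contradicts the simple trend.
(B) Al (period 3, group 13) vs Na (period 3, group 1): the stated order agrees with the simple trend.
(C) P (period 3, group 15) vs Tl (period 6, group 13): the stated order agrees with the simple trend.
(D) Mg (period 3, group 2) vs Ca (period 4, group 2): the stated order agrees with the simple trend.
The exception is (A): pairing an electron in O's 2p⁴ costs repulsion energy, so O ionizes more easily than half-filled N (2p³).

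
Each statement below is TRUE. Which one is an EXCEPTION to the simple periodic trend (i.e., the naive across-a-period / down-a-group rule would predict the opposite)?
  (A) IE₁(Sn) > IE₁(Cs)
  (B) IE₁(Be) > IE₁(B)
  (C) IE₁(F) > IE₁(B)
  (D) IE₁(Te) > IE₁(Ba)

(B)

The general trend: first ionisation energy increases across a period and decreases down a group.
(A) Sn (period 5, group 14) vs Cs (period 6, group 1): the stated order agrees with the simple trend.
(B) Be (period 2, group 2) vs B (period 2, group 13): the stated order contradicts the simple trend.
(C) F (period 2, group 17) vs B (period 2, group 13): the stated order agrees with the simple trend.
(D) Te (period 5, group 16) vs Ba (period 6, group 2): the stated order agrees with the simple trend.
The exception is (B): removing B's lone 2p electron is easier than breaking Be's filled 2s².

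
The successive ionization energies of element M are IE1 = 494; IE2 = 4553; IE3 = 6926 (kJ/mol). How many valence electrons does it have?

1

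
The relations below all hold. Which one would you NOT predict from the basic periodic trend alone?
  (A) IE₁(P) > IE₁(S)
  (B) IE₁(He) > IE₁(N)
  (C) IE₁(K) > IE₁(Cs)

(A)

The general trend: first ionisation energy increases across a period and decreases down a group.
(A) P (period 3, group 15) vs S (period 3, group 16): the stated order contradicts the simple trend.
(B) He (period 1, group 18) vs N (period 2, group 15): the stated order agrees with the simple trend.
(C) K (period 4, group 1) vs Cs (period 6, group 1): the stated order agrees with the simple trend.
The exception is (A): S (3p⁴) ionizes more easily than half-filled P (3p³) because the paired 3p electron in S is pushed out by e⁻–e⁻ repulsion.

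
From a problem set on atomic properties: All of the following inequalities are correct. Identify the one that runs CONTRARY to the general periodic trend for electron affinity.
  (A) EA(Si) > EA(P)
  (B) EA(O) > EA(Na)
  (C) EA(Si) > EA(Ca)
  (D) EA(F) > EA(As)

The general trend: electron affinity increases across a period and decreases down a group.
(A) Si (period 3, group 14) vs P (period 3, group 15): the stated order contradicts the simple trend.
(B) O (period 2, group 16) vs Na (period 3, group 1): the stated order agrees with the simple trend.
(C) Si (period 3, group 14) vs Ca (period 4, group 2): the stated order agrees with the simple trend.
(D) F (period 2, group 17) vs As (period 4, group 15): the stated order agrees with the simple trend.
The exception is (A): adding an electron to P's half-filled 3p³ is unfavourable, so Si (3p²) has the more exothermic EA.

(A)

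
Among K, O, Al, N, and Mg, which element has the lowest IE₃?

Al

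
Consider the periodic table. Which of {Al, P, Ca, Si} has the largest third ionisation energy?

After 2 electrons have been removed, what remains? Al²⁺ still has 1 valence electron; P²⁺ still has 3 valence electrons; Ca²⁺ is the bare [Ar] core; Si²⁺ still has 2 valence electrons.
Core electrons are held far more tightly than valence electrons, so Ca tops the IE_3 order.
Valence configurations: Al²⁺ [Ne]3s¹, P²⁺ [Ne]3s²3p¹, Si²⁺ [Ne]3s².
P²⁺ loses a lone 3p electron whereas Si²⁺ must break into a filled 3s² pair, so IE_3(Si) > IE_3(P) even though P has the higher nuclear charge.
Approximate IE_3 values (kJ/mol): Al 2745, P 2914, Ca 4912, Si 3232.
So the third ionization energies run Al < P < Si < Ca.

Ca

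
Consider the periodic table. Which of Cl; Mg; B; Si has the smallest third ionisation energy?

Si

IE_3 is the cost of taking one more electron from the +2 cation: Cl²⁺ still has 5 valence electrons; Mg²⁺ is the bare [Ne] core; B²⁺ still has 1 valence electron; Si²⁺ still has 2 valence electrons.
Pulling an electron out of a noble-gas core costs far more than removing a remaining valence electron, so Mg sits at the high end of IE_3.
Valence configurations: Cl²⁺ [Ne]3s²3p³, B²⁺ [He]2s¹, Si²⁺ [Ne]3s².
The numbers (kJ/mol): Cl 3822, Mg 7733, B 3660, Si 3232.
Putting it together, IE_3: Si < B < Cl < Mg.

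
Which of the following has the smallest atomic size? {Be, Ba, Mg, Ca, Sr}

Atomic radius shrinks across a period as nuclear charge pulls the same shell inward, and grows down a group as new shells are added.
All are in group 2, so atomic radius increases down the group.
The smallest atomic size among these belongs to Be.

Be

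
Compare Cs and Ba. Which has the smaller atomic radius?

Ba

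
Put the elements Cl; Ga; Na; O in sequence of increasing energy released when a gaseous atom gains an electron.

Adding an electron releases more energy for atoms nearer the top right (short of the noble gases).
These span different periods and groups, so the two trends combine.
Na > Ga: period and group pull opposite ways; the down-group shift dominates (53 vs 29 kJ/mol).
O > Na: both effects reinforce here, so O is clearly the higher of the two.
Cl > O: the two effects oppose for this pair; the across-period effect wins (349 vs 141 kJ/mol).
Approximate values (kJ/mol): O 141, Na 53, Cl 349, Ga 29.
So from lowest to highest: Ga < Na < O < Cl.

Ga < Na < O < Cl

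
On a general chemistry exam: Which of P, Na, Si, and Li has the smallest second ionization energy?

Si

After 1 electron has been removed, what remains? P⁺ still has 4 valence electrons; Na⁺ is the bare [Ne] core; Si⁺ still has 3 valence electrons; Li⁺ is the bare [He] core.
Pulling an electron out of a noble-gas core costs far more than removing a remaining valence electron, so Na and Li sit at the high end of IE_2.
Valence configurations: P⁺ [Ne]3s²3p², Si⁺ [Ne]3s²3p¹.
Approximate IE_2 values (kJ/mol): P 1907, Na 4562, Si 1577, Li 7298.
So the second ionization energies run Si < P < Na < Li.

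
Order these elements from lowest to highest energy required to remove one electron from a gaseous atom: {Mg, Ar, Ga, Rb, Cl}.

Rb < Ga < Mg < Cl < Ar

Mg is in period 3, group 2; Cl is in period 3, group 17; Ar is in period 3, group 18; Ga is in period 4, group 13; Rb is in period 5, group 1.
Removing the outermost electron gets harder across a period and easier down a group.
Here both period and group differ, so the two effects have to be weighed against each other.
Ga > Rb: relative to Rb, both the across-period and down-group shifts push Ga's first ionization energy up.
Mg > Ga: the two effects oppose for this pair; the down-group effect wins (738 vs 579 kJ/mol).
Cl > Mg: Cl lies to the right of Mg in period 3, so the across-period effect alone puts Cl higher.
Ar > Cl: Ar lies to the right of Cl in period 3, so the across-period effect alone puts Ar higher.
For reference (kJ/mol): Mg 738, Cl 1251, Ar 1521, Ga 579, Rb 403.
So from lowest to highest: Rb < Ga < Mg < Cl < Ar.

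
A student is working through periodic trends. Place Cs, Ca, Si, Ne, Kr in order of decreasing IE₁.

Ne is in period 2, group 18; Si is in period 3, group 14; Ca is in period 4, group 2; Kr is in period 4, group 18; Cs is in period 6, group 1.
First ionization energy rises across a period (greater Z_eff holds electrons more tightly) and falls down a group (valence electrons are farther from the nucleus).
Neither a single period nor a single group — weigh both effects.
Ca > Cs: both effects reinforce here, so Ca is clearly the higher of the two.
Si > Ca: both effects reinforce here, so Si is clearly the higher of the two.
Kr > Si: the two effects oppose for this pair; the across-period effect wins (1351 vs 786 kJ/mol).
Ne > Kr: they share group 18; the group trend gives Ne the larger value.
For reference (kJ/mol): Ne 2081, Si 786, Ca 590, Kr 1351, Cs 376.
So from highest to lowest: Ne > Kr > Si > Ca > Cs.

Ne, Kr, Si, Ca, Cs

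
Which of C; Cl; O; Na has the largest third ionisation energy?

Consider each +2 ion: C²⁺ still has 2 valence electrons; Cl²⁺ still has 5 valence electrons; O²⁺ still has 4 valence electrons; Na²⁺ is already 1 electron into the core.
Pulling an electron out of a noble-gas core costs far more than removing a remaining valence electron, so Na sits at the high end of IE_3.
Valence configurations: C²⁺ [He]2s², Cl²⁺ [Ne]3s²3p³, O²⁺ [He]2s²2p².
Tabulated IE_3 (kJ/mol): C 4620, Cl 3822, O 5300, Na 6910.
Overall IE_3 order: Cl < C < O < Na.

Na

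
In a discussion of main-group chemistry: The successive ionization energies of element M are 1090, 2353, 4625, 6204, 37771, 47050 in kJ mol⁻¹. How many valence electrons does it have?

4

Look for the largest jump between consecutive ionization energies: IE5/IE4 ≈ 6.1, far larger than any earlier ratio.
That jump marks the point where a core electron is being removed. So the atom has 4 valence electrons.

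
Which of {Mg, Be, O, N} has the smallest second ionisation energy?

Mg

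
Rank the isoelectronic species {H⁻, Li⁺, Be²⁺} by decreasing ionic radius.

H⁻ > Li⁺ > Be²⁺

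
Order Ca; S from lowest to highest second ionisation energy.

Ca < S

Consider each +1 ion: Ca⁺ still has 1 valence electron; S⁺ still has 5 valence electrons.
All are still removing valence electrons, so compare the +1 ions as you would atoms: IE_2 generally rises across a period (higher Z_eff) and falls down a group (larger shell), subject to the usual subshell exceptions.
Valence configurations: Ca⁺ [Ar]4s¹, S⁺ [Ne]3s²3p³.
The numbers (kJ/mol): Ca 1145, S 2252.
Overall IE_2 order: Ca < S.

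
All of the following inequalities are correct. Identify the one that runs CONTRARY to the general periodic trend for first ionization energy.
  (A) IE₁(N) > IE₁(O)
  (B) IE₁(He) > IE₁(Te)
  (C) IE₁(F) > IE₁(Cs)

The general trend: first ionization energy increases across a period and decreases down a group.
(A) N (period 2, group 15) vs O (period 2, group 16): the stated order contradicts the simple trend.
(B) He (period 1, group 18) vs Te (period 5, group 16): the stated order agrees with the simple trend.
(C) F (period 2, group 17) vs Cs (period 6, group 1): the stated order agrees with the simple trend.
The exception is (A): pairing an electron in O's 2p⁴ costs repulsion energy, so O ionizes more easily than half-filled N (2p³).

(A)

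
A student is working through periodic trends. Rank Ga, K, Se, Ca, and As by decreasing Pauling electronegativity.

K is in period 4, group 1; Ca is in period 4, group 2; Ga is in period 4, group 13; As is in period 4, group 15; Se is in period 4, group 16.
Smaller atoms with higher effective nuclear charge are more electronegative.
All lie in period 4, so electronegativity increases left to right.
So from highest to lowest: Se > As > Ga > Ca > K.

Se > As > Ga > Ca > K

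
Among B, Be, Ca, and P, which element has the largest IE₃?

The third ionization energy removes an electron from the +2 ion. For each element: B²⁺ still has 1 valence electron; Be²⁺ is the bare [He] core; Ca²⁺ is the bare [Ar] core; P²⁺ still has 3 valence electrons.
Core electrons are held far more tightly than valence electrons, so Ca and Be top the IE_3 order.
Valence configurations: B²⁺ [He]2s¹, P²⁺ [Ne]3s²3p¹.
The numbers (kJ/mol): B 3660, Be 14849, Ca 4912, P 2914.
Putting it together, IE_3: P < B < Ca < Be.

Be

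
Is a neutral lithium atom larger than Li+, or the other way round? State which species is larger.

Forming Li+ removes 1 electron from Li. Fewer electrons for the same nuclear charge means less shielding and a higher Z_eff on the remaining electrons, and for main-group metals the entire outer shell is lost.
A cation is smaller than its parent atom: Li+ < Li.

Li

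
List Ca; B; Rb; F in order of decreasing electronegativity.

F > B > Ca > Rb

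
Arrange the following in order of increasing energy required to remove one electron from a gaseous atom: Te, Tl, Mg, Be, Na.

Be is in period 2, group 2; Na is in period 3, group 1; Mg is in period 3, group 2; Te is in period 5, group 16; Tl is in period 6, group 13.
Across a period the outer electron is held more tightly (higher IE₁); down a group it sits in a higher shell, more shielded, and comes off more easily.
Here both period and group differ, so the two effects have to be weighed against each other.
Tl > Na: the two effects oppose for this pair; the across-period effect wins (589 vs 496 kJ/mol).
Mg > Tl: period and group pull opposite ways; the down-group shift dominates (738 vs 589 kJ/mol).
Te > Mg: period and group pull opposite ways; the across-period shift dominates (869 vs 738 kJ/mol).
Be > Te: period and group pull opposite ways; the down-group shift dominates (900 vs 869 kJ/mol).
Tabulated first ionization energy (kJ/mol): Be 900, Na 496, Mg 738, Te 869, Tl 589.
So from lowest to highest: Na < Tl < Mg < Te < Be.

Na < Tl < Mg < Te < Be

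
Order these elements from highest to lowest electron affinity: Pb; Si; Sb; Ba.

Si is in period 3, group 14; Sb is in period 5, group 15; Ba is in period 6, group 2; Pb is in period 6, group 14.
Atoms with high Z_eff and room in the valence shell (especially the halogens) have the most exothermic electron affinities.
These span different periods and groups, so the two trends combine.
Pb > Ba: both are in period 6; the period trend gives Pb the larger value.
Sb > Pb: relative to Pb, both the across-period and down-group shifts push Sb's electron affinity up.
Si > Sb: the two effects oppose for this pair; the down-group effect wins (134 vs 103 kJ/mol).
Tabulated electron affinity (kJ/mol): Si 134, Sb 103, Ba 14, Pb 35.
So from highest to lowest: Si > Sb > Pb > Ba.

Si, Sb, Pb, Ba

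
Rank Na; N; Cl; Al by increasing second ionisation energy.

After 1 electron has been removed, what remains? Na⁺ is the bare [Ne] core; N⁺ still has 4 valence electrons; Cl⁺ still has 6 valence electrons; Al⁺ still has 2 valence electrons.
Core electrons are held far more tightly than valence electrons, so Na tops the IE_2 order.
Valence configurations: N⁺ [He]2s²2p², Cl⁺ [Ne]3s²3p⁴, Al⁺ [Ne]3s².
Approximate IE_2 values (kJ/mol): Na 4562, N 2856, Cl 2298, Al 1817.
Hence IE_2: Al < Cl < N < Na.

Al < Cl < N < Na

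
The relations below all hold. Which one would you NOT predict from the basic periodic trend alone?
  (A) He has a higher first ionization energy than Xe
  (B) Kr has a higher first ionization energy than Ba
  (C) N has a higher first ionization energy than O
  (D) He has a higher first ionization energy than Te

(C)

The general trend: first ionization energy increases across a period and decreases down a group.
(A) He (period 1, group 18) vs Xe (period 5, group 18): the stated order agrees with the simple trend.
(B) Kr (period 4, group 18) vs Ba (period 6, group 2): the stated order agrees with the simple trend.
(C) N (period 2, group 15) vs O (period 2, group 16): the stated order contradicts the simple trend.
(D) He (period 1, group 18) vs Te (period 5, group 16): the stated order agrees with the simple trend.
The exception is (C): pairing an electron in O's 2p⁴ costs repulsion energy, so O ionizes more easily than half-filled N (2p³).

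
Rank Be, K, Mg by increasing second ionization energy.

Mg, Be, K

Consider each +1 ion: Be⁺ still has 1 valence electron; K⁺ is the bare [Ar] core; Mg⁺ still has 1 valence electron.
Breaking into a closed-shell core is much more expensive than removing a leftover valence electron — K has the largest IE_2 here.
Valence configurations: Be⁺ [He]2s¹, Mg⁺ [Ne]3s¹.
The numbers (kJ/mol): Be 1757, K 3052, Mg 1451.
So the second ionization energies run Mg < Be < K.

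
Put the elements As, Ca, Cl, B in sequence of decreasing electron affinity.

B is in period 2, group 13; Cl is in period 3, group 17; Ca is in period 4, group 2; As is in period 4, group 15.
EA tends to increase across a period and decrease down a group, though the pattern is less regular than for IE or radius.
Here both period and group differ, so the two effects have to be weighed against each other.
B > Ca: relative to Ca, both the across-period and down-group shifts push B's electron affinity up.
As > B: period and group pull opposite ways; the across-period shift dominates (78 vs 27 kJ/mol).
Cl > As: both effects reinforce here, so Cl is clearly the higher of the two.
For reference (kJ/mol): B 27, Cl 349, Ca 2, As 78.
So from highest to lowest: Cl > As > B > Ca.

Cl, As, B, Ca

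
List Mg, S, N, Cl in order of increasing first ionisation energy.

Mg, S, Cl, N

N is in period 2, group 15; Mg is in period 3, group 2; S is in period 3, group 16; Cl is in period 3, group 17.
Removing the outermost electron gets harder across a period and easier down a group.
Here both period and group differ, so the two effects have to be weighed against each other.
S > Mg: S lies to the right of Mg in period 3, so the across-period effect alone puts S higher.
Cl > S: both are in period 3; the period trend gives Cl the larger value.
N > Cl: the two effects oppose for this pair; the down-group effect wins (1402 vs 1251 kJ/mol).
Tabulated first ionization energy (kJ/mol): N 1402, Mg 738, S 1000, Cl 1251.
So from lowest to highest: Mg < S < Cl < N.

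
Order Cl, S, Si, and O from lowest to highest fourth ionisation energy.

Consider each +3 ion: Cl³⁺ still has 4 valence electrons; S³⁺ still has 3 valence electrons; Si³⁺ still has 1 valence electron; O³⁺ still has 3 valence electrons.
All are still removing valence electrons, so compare the +3 ions as you would atoms: IE_4 generally rises across a period (higher Z_eff) and falls down a group (larger shell), subject to the usual subshell exceptions.
Valence configurations: Cl³⁺ [Ne]3s²3p², S³⁺ [Ne]3s²3p¹, Si³⁺ [Ne]3s¹, O³⁺ [He]2s²2p¹.
Approximate IE_4 values (kJ/mol): Cl 5159, S 4556, Si 4356, O 7469.
Putting it together, IE_4: Si < S < Cl < O.

Si < S < Cl < O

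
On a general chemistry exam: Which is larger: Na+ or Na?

Na

Forming Na+ removes 1 electron from Na. Fewer electrons for the same nuclear charge means less shielding and a higher Z_eff on the remaining electrons, and for main-group metals the entire outer shell is lost.
A cation is smaller than its parent atom: Na+ < Na.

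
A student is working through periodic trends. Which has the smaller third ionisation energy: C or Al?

Al

After 2 electrons have been removed, what remains? C²⁺ still has 2 valence electrons; Al²⁺ still has 1 valence electron.
All are still removing valence electrons, so compare the +2 ions as you would atoms: IE_3 generally rises across a period (higher Z_eff) and falls down a group (larger shell), subject to the usual subshell exceptions.
Valence configurations: C²⁺ [He]2s², Al²⁺ [Ne]3s¹.
Tabulated IE_3 (kJ/mol): C 4620, Al 2745.
Hence IE_3: Al < C.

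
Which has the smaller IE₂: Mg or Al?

Mg

Consider each +1 ion: Mg⁺ still has 1 valence electron; Al⁺ still has 2 valence electrons.
All are still removing valence electrons, so compare the +1 ions as you would atoms: IE_2 generally rises across a period (higher Z_eff) and falls down a group (larger shell), subject to the usual subshell exceptions.
Valence configurations: Mg⁺ [Ne]3s¹, Al⁺ [Ne]3s².
The numbers (kJ/mol): Mg 1451, Al 1817.
Overall IE_2 order: Mg < Al.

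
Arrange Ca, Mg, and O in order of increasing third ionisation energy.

Ca, O, Mg

The third ionization energy removes an electron from the +2 ion. For each element: Ca²⁺ is the bare [Ar] core; Mg²⁺ is the bare [Ne] core; O²⁺ still has 4 valence electrons.
Usually core removal costs more than valence removal, but here the competition is close: a tightly held n=2 valence electron can cost more to remove than an n=3 core electron, so the actual values have to decide it.
The numbers (kJ/mol): Ca 4912, Mg 7733, O 5300.
So the third ionization energies run Ca < O < Mg.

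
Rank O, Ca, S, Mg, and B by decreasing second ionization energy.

O > B > S > Mg > Ca

The second ionization energy removes an electron from the +1 ion. For each element: O⁺ still has 5 valence electrons; Ca⁺ still has 1 valence electron; S⁺ still has 5 valence electrons; Mg⁺ still has 1 valence electron; B⁺ still has 2 valence electrons.
All are still removing valence electrons, so compare the +1 ions as you would atoms: IE_2 generally rises across a period (higher Z_eff) and falls down a group (larger shell), subject to the usual subshell exceptions.
Valence configurations: O⁺ [He]2s²2p³, Ca⁺ [Ar]4s¹, S⁺ [Ne]3s²3p³, Mg⁺ [Ne]3s¹, B⁺ [He]2s².
Tabulated IE_2 (kJ/mol): O 3388, Ca 1145, S 2252, Mg 1451, B 2427.
Overall IE_2 order: Ca < Mg < S < B < O.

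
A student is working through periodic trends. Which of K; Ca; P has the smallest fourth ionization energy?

P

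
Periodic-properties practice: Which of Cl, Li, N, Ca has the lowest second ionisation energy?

Ca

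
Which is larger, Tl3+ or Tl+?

Tl+

Both ions have Z = 81 protons, but Tl3+ has lost more electrons, so its remaining electrons feel a larger effective nuclear charge per electron and are pulled in more tightly.
Higher positive charge → smaller ion, so Tl+ > Tl3+.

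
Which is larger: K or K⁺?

K

Forming K⁺ removes 1 electron from K. Fewer electrons for the same nuclear charge means less shielding and a higher Z_eff on the remaining electrons, and for main-group metals the entire outer shell is lost.
A cation is smaller than its parent atom: K⁺ < K.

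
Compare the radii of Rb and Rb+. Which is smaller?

Rb+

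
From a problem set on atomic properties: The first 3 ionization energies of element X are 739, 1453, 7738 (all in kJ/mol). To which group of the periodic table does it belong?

Look for the largest jump between consecutive ionization energies: IE3/IE2 ≈ 5.3, far larger than any earlier ratio.
That jump marks the point where a core electron is being removed. So the atom has 2 valence electrons.
A main-group element with 2 valence electrons is in group 2.

Group 2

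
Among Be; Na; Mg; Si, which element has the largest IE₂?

After 1 electron has been removed, what remains? Be⁺ still has 1 valence electron; Na⁺ is the bare [Ne] core; Mg⁺ still has 1 valence electron; Si⁺ still has 3 valence electrons.
Pulling an electron out of a noble-gas core costs far more than removing a remaining valence electron, so Na sits at the high end of IE_2.
Valence configurations: Be⁺ [He]2s¹, Mg⁺ [Ne]3s¹, Si⁺ [Ne]3s²3p¹.
Approximate IE_2 values (kJ/mol): Be 1757, Na 4562, Mg 1451, Si 1577.
So the second ionization energies run Mg < Si < Be < Na.

Na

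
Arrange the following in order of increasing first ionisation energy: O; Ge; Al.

Al, Ge, O

IE₁ increases left→right with effective nuclear charge and decreases top→bottom as the valence shell moves farther out.
Neither a single period nor a single group — weigh both effects.
Ge > Al: period and group pull opposite ways; the across-period shift dominates (762 vs 578 kJ/mol).
O > Ge: both effects reinforce here, so O is clearly the higher of the two.
Approximate values (kJ/mol): O 1314, Al 578, Ge 762.
So from lowest to highest: Al < Ge < O.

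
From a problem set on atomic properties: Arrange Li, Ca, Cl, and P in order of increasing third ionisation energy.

P < Cl < Ca < Li

Consider each +2 ion: Li²⁺ is already 1 electron into the core; Ca²⁺ is the bare [Ar] core; Cl²⁺ still has 5 valence electrons; P²⁺ still has 3 valence electrons.
Breaking into a closed-shell core is much more expensive than removing a leftover valence electron — Ca and Li have the largest IE_3 here.
Valence configurations: Cl²⁺ [Ne]3s²3p³, P²⁺ [Ne]3s²3p¹.
The numbers (kJ/mol): Li 11815, Ca 4912, Cl 3822, P 2914.
Hence IE_3: P < Cl < Ca < Li.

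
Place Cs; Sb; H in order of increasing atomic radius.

H, Sb, Cs

H is in period 1, group 1; Sb is in period 5, group 15; Cs is in period 6, group 1.
Moving right in a period, electrons are added to the same shell under a stronger nuclear pull, so atoms get smaller; moving down, a new shell is opened and atoms get larger.
Here both period and group differ, so the two effects have to be weighed against each other.
Sb > H: period and group pull opposite ways; the down-group shift dominates (140 vs 32 pm).
Cs > Sb: both effects reinforce here, so Cs is clearly the larger of the two.
Tabulated atomic radius (pm): H 32, Sb 140, Cs 232.
So from smallest to largest: H < Sb < Cs.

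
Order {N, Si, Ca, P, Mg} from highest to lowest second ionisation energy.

IE_2 is the cost of taking one more electron from the +1 cation: N⁺ still has 4 valence electrons; Si⁺ still has 3 valence electrons; Ca⁺ still has 1 valence electron; P⁺ still has 4 valence electrons; Mg⁺ still has 1 valence electron.
All are still removing valence electrons, so compare the +1 ions as you would atoms: IE_2 generally rises across a period (higher Z_eff) and falls down a group (larger shell), subject to the usual subshell exceptions.
Valence configurations: N⁺ [He]2s²2p², Si⁺ [Ne]3s²3p¹, Ca⁺ [Ar]4s¹, P⁺ [Ne]3s²3p², Mg⁺ [Ne]3s¹.
Approximate IE_2 values (kJ/mol): N 2856, Si 1577, Ca 1145, P 1907, Mg 1451.
Putting it together, IE_2: Ca < Mg < Si < P < N.

N, P, Si, Mg, Ca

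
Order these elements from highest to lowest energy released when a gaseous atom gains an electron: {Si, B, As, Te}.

Te > Si > As > B

B is in period 2, group 13; Si is in period 3, group 14; As is in period 4, group 15; Te is in period 5, group 16.
EA tends to increase across a period and decrease down a group, though the pattern is less regular than for IE or radius.
These sit on a diagonal, where the across-period and down-group effects partly cancel.
As > B: period and group pull opposite ways; the across-period shift dominates (78 vs 27 kJ/mol).
Si > As: period and group pull opposite ways; the down-group shift dominates (134 vs 78 kJ/mol).
Te > Si: the two effects oppose for this pair; the across-period effect wins (190 vs 134 kJ/mol).
For reference (kJ/mol): B 27, Si 134, As 78, Te 190.
So from highest to lowest: Te > Si > As > B.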